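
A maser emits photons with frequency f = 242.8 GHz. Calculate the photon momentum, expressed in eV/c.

In SI units: f = 242.8 GHz = 2.428e11 Hz.
Since p = hf/c for a photon, p = 5.366e-31 kg·m/s.
Converting to eV/c: p = 0.001004 eV/c ≈ 1.00e-3 eV/c.

1.00e-3 eV/c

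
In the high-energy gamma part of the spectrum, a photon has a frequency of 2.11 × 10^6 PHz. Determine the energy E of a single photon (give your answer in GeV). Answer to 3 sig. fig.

8.73 × 10^-3 GeV

In SI units: f = 2.11 × 10^6 PHz = 2.11 × 10^21 Hz.
Since E = hf for a photon, E = 1.398 × 10^-12 J.
Converting to GeV: E = 0.008726 GeV ≈ 8.73 × 10^-3 GeV.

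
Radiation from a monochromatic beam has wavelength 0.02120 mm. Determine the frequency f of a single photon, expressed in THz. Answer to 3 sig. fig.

14.1 THz

(c = 2.99792458e8 m/s.)
Convert to SI: λ = 0.02120 mm = 2.120e-5 m.
Since f = c/λ for a photon, f = 1.414e13 Hz.
Converting to THz: f = 14.14 THz ≈ 14.1 THz.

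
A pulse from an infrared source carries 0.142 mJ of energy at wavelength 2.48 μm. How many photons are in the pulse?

Per-photon energy: E = 8.010e-20 J (from wavelength = 2.48 μm).
N = E_total / E_photon = 1.42e-4 J / 8.010e-20 J = 1.77e15.

1.77e15 photons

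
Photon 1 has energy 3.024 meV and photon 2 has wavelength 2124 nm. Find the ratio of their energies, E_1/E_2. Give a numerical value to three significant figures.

E_1 = 4.845e-22 J (from energy = 3.024 meV, via E given directly).
E_2 = 9.352e-20 J (from wavelength = 2124 nm, via E = hc/λ).
Ratio = 4.845e-22 / 9.352e-20 = 5.18e-3.

5.18e-3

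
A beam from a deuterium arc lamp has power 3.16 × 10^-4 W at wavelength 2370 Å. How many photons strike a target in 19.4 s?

Total energy: E_total = P·t = 3.16 × 10^-4 × 19.4 = 0.006130 J.
Per-photon energy: E = 8.382 × 10^-19 J.
N = E_total / E_photon = 7.31 × 10^15.

7.31 × 10^15 photons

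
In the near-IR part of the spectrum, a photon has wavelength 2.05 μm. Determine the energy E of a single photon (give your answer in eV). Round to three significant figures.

Convert to SI: λ = 2.05 μm = 2.05 × 10^-6 m.
The photon relation is E = hc/λ, giving E = 9.690 × 10^-20 J.
Converting to eV: E = 0.6048 eV ≈ 0.605 eV.

0.605 eV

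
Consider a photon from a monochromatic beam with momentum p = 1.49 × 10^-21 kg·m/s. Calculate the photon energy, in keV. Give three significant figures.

2790 keV

Use c = 2.99792458 × 10^8 m/s, 1 eV = 1.602176634 × 10^-19 J.
Since E = pc for a photon, E = 4.467 × 10^-13 J.
Converting to keV: E = 2788 keV ≈ 2790 keV.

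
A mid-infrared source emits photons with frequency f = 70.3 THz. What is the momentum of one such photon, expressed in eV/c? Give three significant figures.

Convert to SI: f = 70.3 THz = 7.03e13 Hz.
The photon relation is p = hf/c, giving p = 1.554e-28 kg·m/s.
Converting to eV/c: p = 0.2907 eV/c ≈ 0.291 eV/c.

0.291 eV/c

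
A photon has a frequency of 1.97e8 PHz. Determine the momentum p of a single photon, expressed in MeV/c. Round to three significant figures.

815 MeV/c

Use h = 6.62607015e-34 J·s, c = 2.99792458e8 m/s, 1 eV = 1.602176634e-19 J.
Convert to SI: f = 1.97e8 PHz = 1.97e23 Hz.
For a photon p = hf/c, so p = 4.354e-19 kg·m/s.
Converting to MeV/c: p = 814.7 MeV/c ≈ 815 MeV/c.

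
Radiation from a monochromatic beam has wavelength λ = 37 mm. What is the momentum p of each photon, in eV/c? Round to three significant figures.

Convert to SI: λ = 37 mm = 0.037 m.
Since p = h/λ for a photon, p = 1.791e-32 kg·m/s.
Converting to eV/c: p = 3.351e-5 eV/c ≈ 3.35e-5 eV/c.

3.35e-5 eV/c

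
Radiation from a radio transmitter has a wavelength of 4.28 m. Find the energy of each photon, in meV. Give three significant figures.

For a photon E = hc/λ, so E = 4.641e-26 J.
Converting to meV: E = 2.897e-4 meV ≈ 2.90e-4 meV.

2.90e-4 meV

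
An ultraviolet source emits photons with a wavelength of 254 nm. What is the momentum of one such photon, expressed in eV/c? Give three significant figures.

Take h = 6.62607015 × 10^-34 J·s, c = 2.99792458 × 10^8 m/s, 1 eV = 1.602176634 × 10^-19 J.
Convert to SI: λ = 254 nm = 2.54 × 10^-7 m.
Apply p = h/λ: p = 2.609 × 10^-27 kg·m/s.
Converting to eV/c: p = 4.881 eV/c ≈ 4.88 eV/c.

4.88 eV/c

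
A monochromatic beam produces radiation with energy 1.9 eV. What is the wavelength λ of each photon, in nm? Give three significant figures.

653 nm

Take h = 6.62607015·10^-34 J·s, c = 2.99792458·10^8 m/s, 1 eV = 1.602176634·10^-19 J.
In SI units: E = 1.9 eV = 3.0441·10^-19 J.
For a photon λ = hc/E, so λ = 6.525·10^-7 m.
Converting to nm: λ = 652.5 nm ≈ 653 nm.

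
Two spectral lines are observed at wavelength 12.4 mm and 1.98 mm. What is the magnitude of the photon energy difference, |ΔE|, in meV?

Using E = hc/λ: E₁ = 1.602e-23 J, E₂ = 1.003e-22 J.
|ΔE| = |1.602e-23 − 1.003e-22| = 8.43e-23 J = 0.526 meV.

0.526 meV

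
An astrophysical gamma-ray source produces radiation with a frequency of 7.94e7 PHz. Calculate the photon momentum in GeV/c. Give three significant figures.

Convert to SI: f = 7.94e7 PHz = 7.94e22 Hz.
Apply p = hf/c: p = 1.755e-19 kg·m/s.
Converting to GeV/c: p = 0.3284 GeV/c ≈ 0.328 GeV/c.

0.328 GeV/c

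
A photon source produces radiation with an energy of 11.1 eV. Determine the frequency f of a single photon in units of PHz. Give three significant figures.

First convert: E = 11.1 eV = 1.7784 × 10^-18 J.
For a photon f = E/h, so f = 2.684 × 10^15 Hz.
Converting to PHz: f = 2.684 PHz ≈ 2.68 PHz.

2.68 PHz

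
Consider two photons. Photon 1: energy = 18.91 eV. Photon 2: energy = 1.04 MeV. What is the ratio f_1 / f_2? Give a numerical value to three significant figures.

f_1 = 4.572e15 Hz (from energy = 18.91 eV, via f = E/h).
f_2 = 2.515e20 Hz (from energy = 1.04 MeV, via f = E/h).
Ratio = 4.572e15 / 2.515e20 = 1.82e-5.

1.82e-5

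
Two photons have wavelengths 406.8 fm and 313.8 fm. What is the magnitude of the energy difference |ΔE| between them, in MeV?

0.903 MeV

Using E = hc/λ: E₁ = 4.8831 × 10^-13 J, E₂ = 6.3303 × 10^-13 J.
|ΔE| = |4.8831 × 10^-13 − 6.3303 × 10^-13| = 1.45 × 10^-13 J = 0.903 MeV.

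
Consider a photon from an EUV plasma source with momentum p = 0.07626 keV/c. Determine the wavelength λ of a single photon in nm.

Use h = 6.62607015 × 10^-34 J·s, c = 2.99792458 × 10^8 m/s, 1 eV = 1.602176634 × 10^-19 J.
First convert: p = 0.07626 keV/c = 4.0756 × 10^-26 kg·m/s.
Since λ = h/p for a photon, λ = 1.626 × 10^-8 m.
Converting to nm: λ = 16.26 nm ≈ 16.3 nm.

16.3 nm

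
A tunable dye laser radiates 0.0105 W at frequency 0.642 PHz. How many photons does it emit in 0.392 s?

Total energy: E_total = P·t = 0.0105 × 0.392 = 0.004116 J.
Per-photon energy: E = 4.254·10^-19 J.
N = E_total / E_photon = 9.68·10^15.

9.68·10^15 photons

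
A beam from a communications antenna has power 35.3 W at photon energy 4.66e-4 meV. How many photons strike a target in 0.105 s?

4.96e25 photons

Total energy: E_total = P·t = 35.3 × 0.105 = 3.706 J.
Per-photon energy: E = 7.466e-26 J.
N = E_total / E_photon = 4.96e25.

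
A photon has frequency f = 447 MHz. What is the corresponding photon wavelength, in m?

0.671 m

In SI units: f = 447 MHz = 4.47 × 10^8 Hz.
Since λ = c/f for a photon, λ = 0.6707 m.
So λ ≈ 0.671 m.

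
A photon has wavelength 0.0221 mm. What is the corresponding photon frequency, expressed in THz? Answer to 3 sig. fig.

13.6 THz

In SI units: λ = 0.0221 mm = 2.21·10^-5 m.
Apply f = c/λ: f = 1.357·10^13 Hz.
Converting to THz: f = 13.57 THz ≈ 13.6 THz.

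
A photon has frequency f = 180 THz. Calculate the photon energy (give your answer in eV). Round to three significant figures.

Take h = 6.62607015 × 10^-34 J·s, 1 eV = 1.602176634 × 10^-19 J.
First convert: f = 180 THz = 1.8 × 10^14 Hz.
Since E = hf for a photon, E = 1.193 × 10^-19 J.
Converting to eV: E = 0.7444 eV ≈ 0.744 eV.

0.744 eV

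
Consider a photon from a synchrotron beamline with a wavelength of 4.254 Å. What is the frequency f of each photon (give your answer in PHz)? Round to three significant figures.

705 PHz

(c = 2.99792458e8 m/s.)
In SI units: λ = 4.254 Å = 4.254e-10 m.
Apply f = c/λ: f = 7.047e17 Hz.
Converting to PHz: f = 704.7 PHz ≈ 705 PHz.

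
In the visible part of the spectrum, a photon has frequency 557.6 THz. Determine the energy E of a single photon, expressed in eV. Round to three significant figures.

2.31 eV

In SI units: f = 557.6 THz = 5.576 × 10^14 Hz.
Apply E = hf: E = 3.695 × 10^-19 J.
Converting to eV: E = 2.306 eV ≈ 2.31 eV.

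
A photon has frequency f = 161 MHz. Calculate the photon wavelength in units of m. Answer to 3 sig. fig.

Convert to SI: f = 161 MHz = 1.61 × 10^8 Hz.
Since λ = c/f for a photon, λ = 1.862 m.
So λ ≈ 1.86 m.

1.86 m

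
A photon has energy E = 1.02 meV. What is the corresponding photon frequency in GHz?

Use h = 6.62607015e-34 J·s, 1 eV = 1.602176634e-19 J.
First convert: E = 1.02 meV = 1.6342e-22 J.
The photon relation is f = E/h, giving f = 2.466e11 Hz.
Converting to GHz: f = 246.6 GHz ≈ 247 GHz.

247 GHz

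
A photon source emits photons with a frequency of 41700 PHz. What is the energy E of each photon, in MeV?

First convert: f = 41700 PHz = 4.17e19 Hz.
The photon relation is E = hf, giving E = 2.763e-14 J.
Converting to MeV: E = 0.1725 MeV ≈ 0.172 MeV.

0.172 MeV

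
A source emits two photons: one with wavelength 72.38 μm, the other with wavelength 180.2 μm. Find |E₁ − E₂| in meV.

10.2 meV

Using E = hc/λ: E₁ = 2.7445 × 10^-21 J, E₂ = 1.1024 × 10^-21 J.
|ΔE| = |2.7445 × 10^-21 − 1.1024 × 10^-21| = 1.64 × 10^-21 J = 10.2 meV.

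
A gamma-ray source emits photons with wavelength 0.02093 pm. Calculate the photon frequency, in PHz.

Use c = 2.99792458 × 10^8 m/s.
Convert to SI: λ = 0.02093 pm = 2.093 × 10^-14 m.
For a photon f = c/λ, so f = 1.432 × 10^22 Hz.
Converting to PHz: f = 1.432 × 10^7 PHz ≈ 1.43 × 10^7 PHz.

1.43 × 10^7 PHz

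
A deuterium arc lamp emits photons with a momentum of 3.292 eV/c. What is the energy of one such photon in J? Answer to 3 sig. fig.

5.27e-19 J

Use c = 2.99792458e8 m/s, 1 eV = 1.602176634e-19 J.
In SI units: p = 3.292 eV/c = 1.7593e-27 kg·m/s.
For a photon E = pc, so E = 5.274e-19 J.
So E ≈ 5.27e-19 J.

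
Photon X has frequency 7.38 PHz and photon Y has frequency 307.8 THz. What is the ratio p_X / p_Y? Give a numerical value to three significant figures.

24.0

p_X = 1.631·10^-26 kg·m/s (from frequency = 7.38 PHz, via p = hf/c).
p_Y = 6.803·10^-28 kg·m/s (from frequency = 307.8 THz, via p = hf/c).
Ratio = 1.631·10^-26 / 6.803·10^-28 = 24.0.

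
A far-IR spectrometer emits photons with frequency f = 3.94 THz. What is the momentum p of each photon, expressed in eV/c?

(h = 6.62607015 × 10^-34 J·s, c = 2.99792458 × 10^8 m/s, 1 eV = 1.602176634 × 10^-19 J.)
In SI units: f = 3.94 THz = 3.94 × 10^12 Hz.
Since p = hf/c for a photon, p = 8.708 × 10^-30 kg·m/s.
Converting to eV/c: p = 0.01629 eV/c ≈ 0.0163 eV/c.

0.0163 eV/c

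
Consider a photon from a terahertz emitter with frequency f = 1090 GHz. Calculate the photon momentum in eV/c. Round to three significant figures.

4.51e-3 eV/c

Use h = 6.62607015e-34 J·s, c = 2.99792458e8 m/s, 1 eV = 1.602176634e-19 J.
Convert to SI: f = 1090 GHz = 1.09e12 Hz.
The photon relation is p = hf/c, giving p = 2.409e-30 kg·m/s.
Converting to eV/c: p = 0.004508 eV/c ≈ 4.51e-3 eV/c.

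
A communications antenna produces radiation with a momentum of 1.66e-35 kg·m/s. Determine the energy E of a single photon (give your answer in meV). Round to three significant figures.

3.11e-5 meV

Use c = 2.99792458e8 m/s, 1 eV = 1.602176634e-19 J.
Apply E = pc: E = 4.977e-27 J.
Converting to meV: E = 3.106e-5 meV ≈ 3.11e-5 meV.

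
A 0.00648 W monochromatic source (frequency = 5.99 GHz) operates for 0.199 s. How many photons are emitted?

Total energy: E_total = P·t = 0.00648 × 0.199 = 0.001290 J.
Per-photon energy: E = 3.969e-24 J.
N = E_total / E_photon = 3.25e20.

3.25e20 photons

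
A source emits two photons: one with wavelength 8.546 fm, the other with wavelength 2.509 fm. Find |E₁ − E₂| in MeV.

349 MeV

Using E = hc/λ: E₁ = 2.3244 × 10^-11 J, E₂ = 7.9173 × 10^-11 J.
|ΔE| = |2.3244 × 10^-11 − 7.9173 × 10^-11| = 5.59 × 10^-11 J = 349 MeV.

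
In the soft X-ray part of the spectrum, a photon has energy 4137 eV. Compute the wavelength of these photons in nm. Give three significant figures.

Use h = 6.62607015e-34 J·s, c = 2.99792458e8 m/s, 1 eV = 1.602176634e-19 J.
First convert: E = 4137 eV = 6.6282e-16 J.
The photon relation is λ = hc/E, giving λ = 2.997e-10 m.
Converting to nm: λ = 0.2997 nm ≈ 0.300 nm.

0.300 nm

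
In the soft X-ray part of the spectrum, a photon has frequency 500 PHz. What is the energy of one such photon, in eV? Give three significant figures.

Take h = 6.62607015 × 10^-34 J·s, 1 eV = 1.602176634 × 10^-19 J.
First convert: f = 500 PHz = 5.0 × 10^17 Hz.
Since E = hf for a photon, E = 3.313 × 10^-16 J.
Converting to eV: E = 2068 eV ≈ 2070 eV.

2070 eV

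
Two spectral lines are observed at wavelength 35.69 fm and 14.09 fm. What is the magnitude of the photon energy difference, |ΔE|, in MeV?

53.3 MeV

Using E = hc/λ: E₁ = 5.5658e-12 J, E₂ = 1.4098e-11 J.
|ΔE| = |5.5658e-12 − 1.4098e-11| = 8.53e-12 J = 53.3 MeV.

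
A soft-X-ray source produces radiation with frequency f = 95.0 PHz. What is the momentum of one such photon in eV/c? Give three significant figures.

First convert: f = 95.0 PHz = 9.50 × 10^16 Hz.
Apply p = hf/c: p = 2.100 × 10^-25 kg·m/s.
Converting to eV/c: p = 392.9 eV/c ≈ 393 eV/c.

393 eV/c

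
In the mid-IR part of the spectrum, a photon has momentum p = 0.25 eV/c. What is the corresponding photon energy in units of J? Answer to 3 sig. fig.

4.01 × 10^-20 J

Use c = 2.99792458 × 10^8 m/s, 1 eV = 1.602176634 × 10^-19 J.
First convert: p = 0.25 eV/c = 1.3361 × 10^-28 kg·m/s.
For a photon E = pc, so E = 4.005 × 10^-20 J.
So E ≈ 4.01 × 10^-20 J.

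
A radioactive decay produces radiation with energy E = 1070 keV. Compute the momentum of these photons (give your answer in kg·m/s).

(c = 2.99792458 × 10^8 m/s, 1 eV = 1.602176634 × 10^-19 J.)
First convert: E = 1070 keV = 1.7143 × 10^-13 J.
Since p = E/c for a photon, p = 5.718 × 10^-22 kg·m/s.
So p ≈ 5.72 × 10^-22 kg·m/s.

5.72 × 10^-22 kg·m/s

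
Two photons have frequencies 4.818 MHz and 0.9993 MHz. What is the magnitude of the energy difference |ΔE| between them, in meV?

1.58·10^-5 meV

Using E = hf: E₁ = 3.1924·10^-27 J, E₂ = 6.6214·10^-28 J.
|ΔE| = |3.1924·10^-27 − 6.6214·10^-28| = 2.53·10^-27 J = 1.58·10^-5 meV.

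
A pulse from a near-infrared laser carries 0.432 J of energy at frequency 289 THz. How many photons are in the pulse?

2.26e18 photons

Per-photon energy: E = 1.915e-19 J (from frequency = 289 THz).
N = E_total / E_photon = 0.432 J / 1.915e-19 J = 2.26e18.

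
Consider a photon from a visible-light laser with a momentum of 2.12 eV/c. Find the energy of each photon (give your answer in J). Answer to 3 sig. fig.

3.40 × 10^-19 J

Take c = 2.99792458 × 10^8 m/s, 1 eV = 1.602176634 × 10^-19 J.
Convert to SI: p = 2.12 eV/c = 1.1330 × 10^-27 kg·m/s.
Apply E = pc: E = 3.397 × 10^-19 J.
So E ≈ 3.40 × 10^-19 J.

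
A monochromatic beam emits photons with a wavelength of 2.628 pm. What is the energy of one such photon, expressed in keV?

Use h = 6.62607015e-34 J·s, c = 2.99792458e8 m/s, 1 eV = 1.602176634e-19 J.
In SI units: λ = 2.628 pm = 2.628e-12 m.
The photon relation is E = hc/λ, giving E = 7.559e-14 J.
Converting to keV: E = 471.8 keV ≈ 472 keV.

472 keV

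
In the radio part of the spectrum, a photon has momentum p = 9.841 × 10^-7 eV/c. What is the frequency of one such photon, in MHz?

238 MHz

Use h = 6.62607015 × 10^-34 J·s, c = 2.99792458 × 10^8 m/s, 1 eV = 1.602176634 × 10^-19 J.
In SI units: p = 9.841 × 10^-7 eV/c = 5.2593 × 10^-34 kg·m/s.
The photon relation is f = pc/h, giving f = 2.380 × 10^8 Hz.
Converting to MHz: f = 238.0 MHz ≈ 238 MHz.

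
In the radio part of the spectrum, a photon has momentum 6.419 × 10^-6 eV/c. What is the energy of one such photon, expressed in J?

Take c = 2.99792458 × 10^8 m/s, 1 eV = 1.602176634 × 10^-19 J.
Convert to SI: p = 6.419 × 10^-6 eV/c = 3.4305 × 10^-33 kg·m/s.
Apply E = pc: E = 1.028 × 10^-24 J.
So E ≈ 1.03 × 10^-24 J.

1.03 × 10^-24 J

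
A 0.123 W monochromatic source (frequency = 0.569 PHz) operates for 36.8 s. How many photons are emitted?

1.20 × 10^19 photons

Total energy: E_total = P·t = 0.123 × 36.8 = 4.526 J.
Per-photon energy: E = 3.770 × 10^-19 J.
N = E_total / E_photon = 1.20 × 10^19.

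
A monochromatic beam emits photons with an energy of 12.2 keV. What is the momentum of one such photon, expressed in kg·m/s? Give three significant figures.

6.52e-24 kg·m/s

Use c = 2.99792458e8 m/s, 1 eV = 1.602176634e-19 J.
In SI units: E = 12.2 keV = 1.9547e-15 J.
Since p = E/c for a photon, p = 6.520e-24 kg·m/s.
So p ≈ 6.52e-24 kg·m/s.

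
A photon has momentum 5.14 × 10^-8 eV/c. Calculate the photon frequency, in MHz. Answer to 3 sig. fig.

12.4 MHz

(h = 6.62607015 × 10^-34 J·s, c = 2.99792458 × 10^8 m/s, 1 eV = 1.602176634 × 10^-19 J.)
Convert to SI: p = 5.14 × 10^-8 eV/c = 2.7470 × 10^-35 kg·m/s.
Apply f = pc/h: f = 1.243 × 10^7 Hz.
Converting to MHz: f = 12.43 MHz ≈ 12.4 MHz.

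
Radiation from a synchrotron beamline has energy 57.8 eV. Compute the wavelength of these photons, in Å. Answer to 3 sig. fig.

215 Å

First convert: E = 57.8 eV = 9.2606e-18 J.
The photon relation is λ = hc/E, giving λ = 2.145e-8 m.
Converting to Å: λ = 214.5 Å ≈ 215 Å.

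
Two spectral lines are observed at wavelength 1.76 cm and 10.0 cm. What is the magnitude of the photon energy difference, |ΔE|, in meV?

Using E = hc/λ: E₁ = 1.129e-23 J, E₂ = 1.986e-24 J.
|ΔE| = |1.129e-23 − 1.986e-24| = 9.30e-24 J = 0.0580 meV.

0.0580 meV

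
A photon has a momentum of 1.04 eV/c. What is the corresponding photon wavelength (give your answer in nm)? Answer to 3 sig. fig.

First convert: p = 1.04 eV/c = 5.5581 × 10^-28 kg·m/s.
Apply λ = h/p: λ = 1.192 × 10^-6 m.
Converting to nm: λ = 1192 nm ≈ 1190 nm.

1190 nm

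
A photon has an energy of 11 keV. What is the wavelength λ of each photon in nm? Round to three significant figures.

Use h = 6.62607015 × 10^-34 J·s, c = 2.99792458 × 10^8 m/s, 1 eV = 1.602176634 × 10^-19 J.
Convert to SI: E = 11 keV = 1.7624 × 10^-15 J.
For a photon λ = hc/E, so λ = 1.127 × 10^-10 m.
Converting to nm: λ = 0.1127 nm ≈ 0.113 nm.

0.113 nm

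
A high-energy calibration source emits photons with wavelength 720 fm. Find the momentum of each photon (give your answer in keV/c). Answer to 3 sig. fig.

1720 keV/c

(h = 6.62607015 × 10^-34 J·s, c = 2.99792458 × 10^8 m/s, 1 eV = 1.602176634 × 10^-19 J.)
In SI units: λ = 720 fm = 7.2 × 10^-13 m.
For a photon p = h/λ, so p = 9.203 × 10^-22 kg·m/s.
Converting to keV/c: p = 1722 keV/c ≈ 1720 keV/c.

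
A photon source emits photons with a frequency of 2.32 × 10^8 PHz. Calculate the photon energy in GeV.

Take h = 6.62607015 × 10^-34 J·s, 1 eV = 1.602176634 × 10^-19 J.
First convert: f = 2.32 × 10^8 PHz = 2.32 × 10^23 Hz.
Apply E = hf: E = 1.537 × 10^-10 J.
Converting to GeV: E = 0.9595 GeV ≈ 0.959 GeV.

0.959 GeV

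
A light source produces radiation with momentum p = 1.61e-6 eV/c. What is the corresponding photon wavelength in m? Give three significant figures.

Use h = 6.62607015e-34 J·s, c = 2.99792458e8 m/s, 1 eV = 1.602176634e-19 J.
Convert to SI: p = 1.61e-6 eV/c = 8.6043e-34 kg·m/s.
The photon relation is λ = h/p, giving λ = 0.7701 m.
So λ ≈ 0.770 m.

0.770 m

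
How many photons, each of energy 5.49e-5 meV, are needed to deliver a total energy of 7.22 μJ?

8.21e20 photons

Per-photon energy: E = 8.796e-27 J (from energy = 5.49e-5 meV).
N = E_total / E_photon = 7.22e-6 J / 8.796e-27 J = 8.21e20.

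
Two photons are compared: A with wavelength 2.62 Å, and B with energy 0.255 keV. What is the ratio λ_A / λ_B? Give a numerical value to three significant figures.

λ_A = 2.620e-10 m (from wavelength = 2.62 Å, via λ given directly).
λ_B = 4.862e-9 m (from energy = 0.255 keV, via λ = hc/E).
Ratio = 2.620e-10 / 4.862e-9 = 0.0539.

0.0539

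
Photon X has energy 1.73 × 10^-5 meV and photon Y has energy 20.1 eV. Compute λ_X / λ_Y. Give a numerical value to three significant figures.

λ_X = 71.67 m (from energy = 1.73 × 10^-5 meV, via λ = hc/E).
λ_Y = 6.168 × 10^-8 m (from energy = 20.1 eV, via λ = hc/E).
Ratio = 71.67 / 6.168 × 10^-8 = 1.16 × 10^9.

1.16 × 10^9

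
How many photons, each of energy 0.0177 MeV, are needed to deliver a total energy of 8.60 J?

Per-photon energy: E = 2.836 × 10^-15 J (from energy = 0.0177 MeV).
N = E_total / E_photon = 8.60 J / 2.836 × 10^-15 J = 3.03 × 10^15.

3.03 × 10^15 photons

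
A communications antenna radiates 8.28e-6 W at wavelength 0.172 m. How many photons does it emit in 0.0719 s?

5.15e17 photons

Total energy: E_total = P·t = 8.28e-6 × 0.0719 = 5.953e-7 J.
Per-photon energy: E = 1.155e-24 J.
N = E_total / E_photon = 5.15e17.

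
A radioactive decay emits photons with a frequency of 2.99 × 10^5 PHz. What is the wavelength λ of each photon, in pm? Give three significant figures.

Take c = 2.99792458 × 10^8 m/s.
Convert to SI: f = 2.99 × 10^5 PHz = 2.99 × 10^20 Hz.
Apply λ = c/f: λ = 1.003 × 10^-12 m.
Converting to pm: λ = 1.003 pm ≈ 1.00 pm.

1.00 pm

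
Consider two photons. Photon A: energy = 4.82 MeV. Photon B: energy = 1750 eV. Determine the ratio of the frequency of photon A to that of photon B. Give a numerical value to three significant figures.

2750

f_A = 1.165 × 10^21 Hz (from energy = 4.82 MeV, via f = E/h).
f_B = 4.231 × 10^17 Hz (from energy = 1750 eV, via f = E/h).
Ratio = 1.165 × 10^21 / 4.231 × 10^17 = 2750.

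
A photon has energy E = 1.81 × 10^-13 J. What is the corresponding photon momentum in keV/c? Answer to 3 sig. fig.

Take c = 2.99792458 × 10^8 m/s, 1 eV = 1.602176634 × 10^-19 J.
The photon relation is p = E/c, giving p = 6.038 × 10^-22 kg·m/s.
Converting to keV/c: p = 1130 keV/c ≈ 1130 keV/c.

1130 keV/c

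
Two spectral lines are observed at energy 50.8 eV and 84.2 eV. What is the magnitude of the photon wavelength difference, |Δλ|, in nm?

Using λ = hc/E: λ₁ = 2.441e-8 m, λ₂ = 1.472e-8 m.
|Δλ| = |2.441e-8 − 1.472e-8| = 9.68e-9 m = 9.68 nm.

9.68 nm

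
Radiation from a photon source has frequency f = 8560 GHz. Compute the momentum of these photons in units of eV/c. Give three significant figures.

Convert to SI: f = 8560 GHz = 8.56e12 Hz.
Since p = hf/c for a photon, p = 1.892e-29 kg·m/s.
Converting to eV/c: p = 0.03540 eV/c ≈ 0.0354 eV/c.

0.0354 eV/c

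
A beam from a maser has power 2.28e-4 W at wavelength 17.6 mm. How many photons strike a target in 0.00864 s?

1.75e17 photons

Total energy: E_total = P·t = 2.28e-4 × 0.00864 = 1.970e-6 J.
Per-photon energy: E = 1.129e-23 J.
N = E_total / E_photon = 1.75e17.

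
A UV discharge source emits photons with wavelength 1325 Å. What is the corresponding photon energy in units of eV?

Take h = 6.62607015e-34 J·s, c = 2.99792458e8 m/s, 1 eV = 1.602176634e-19 J.
Convert to SI: λ = 1325 Å = 1.325e-7 m.
Apply E = hc/λ: E = 1.499e-18 J.
Converting to eV: E = 9.357 eV ≈ 9.36 eV.

9.36 eV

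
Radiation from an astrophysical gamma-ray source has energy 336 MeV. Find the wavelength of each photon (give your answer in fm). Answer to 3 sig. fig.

3.69 fm

Convert to SI: E = 336 MeV = 5.3833e-11 J.
Apply λ = hc/E: λ = 3.690e-15 m.
Converting to fm: λ = 3.690 fm ≈ 3.69 fm.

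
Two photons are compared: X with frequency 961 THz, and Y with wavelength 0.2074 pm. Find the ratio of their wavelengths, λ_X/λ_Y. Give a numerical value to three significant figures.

1.50e6

λ_X = 3.120e-7 m (from frequency = 961 THz, via λ = c/f).
λ_Y = 2.074e-13 m (from wavelength = 0.2074 pm, via λ given directly).
Ratio = 3.120e-7 / 2.074e-13 = 1.50e6.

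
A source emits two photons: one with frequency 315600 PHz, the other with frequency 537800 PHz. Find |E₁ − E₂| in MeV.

Using E = hf: E₁ = 2.0912e-13 J, E₂ = 3.5635e-13 J.
|ΔE| = |2.0912e-13 − 3.5635e-13| = 1.47e-13 J = 0.919 MeV.

0.919 MeV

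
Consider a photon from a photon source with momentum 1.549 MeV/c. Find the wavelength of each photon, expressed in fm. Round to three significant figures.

800 fm

Use h = 6.62607015 × 10^-34 J·s, c = 2.99792458 × 10^8 m/s, 1 eV = 1.602176634 × 10^-19 J.
First convert: p = 1.549 MeV/c = 8.2783 × 10^-22 kg·m/s.
Since λ = h/p for a photon, λ = 8.004 × 10^-13 m.
Converting to fm: λ = 800.4 fm ≈ 800 fm.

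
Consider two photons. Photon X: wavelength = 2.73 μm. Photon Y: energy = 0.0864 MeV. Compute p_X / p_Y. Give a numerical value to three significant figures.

p_X = 2.427e-28 kg·m/s (from wavelength = 2.73 μm, via p = h/λ).
p_Y = 4.617e-23 kg·m/s (from energy = 0.0864 MeV, via p = E/c).
Ratio = 2.427e-28 / 4.617e-23 = 5.26e-6.

5.26e-6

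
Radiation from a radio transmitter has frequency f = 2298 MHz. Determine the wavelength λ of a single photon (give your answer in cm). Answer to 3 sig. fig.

In SI units: f = 2298 MHz = 2.298e9 Hz.
Apply λ = c/f: λ = 0.1305 m.
Converting to cm: λ = 13.05 cm ≈ 13.0 cm.

13.0 cm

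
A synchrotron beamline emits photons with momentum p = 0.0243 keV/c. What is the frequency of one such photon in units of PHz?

Use h = 6.62607015·10^-34 J·s, c = 2.99792458·10^8 m/s, 1 eV = 1.602176634·10^-19 J.
In SI units: p = 0.0243 keV/c = 1.2987·10^-26 kg·m/s.
The photon relation is f = pc/h, giving f = 5.876·10^15 Hz.
Converting to PHz: f = 5.876 PHz ≈ 5.88 PHz.

5.88 PHz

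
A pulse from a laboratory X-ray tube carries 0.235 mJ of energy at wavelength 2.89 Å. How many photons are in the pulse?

Per-photon energy: E = 6.874 × 10^-16 J (from wavelength = 2.89 Å).
N = E_total / E_photon = 2.35 × 10^-4 J / 6.874 × 10^-16 J = 3.42 × 10^11.

3.42 × 10^11 photons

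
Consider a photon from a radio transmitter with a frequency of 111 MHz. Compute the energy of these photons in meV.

(h = 6.62607015e-34 J·s, 1 eV = 1.602176634e-19 J.)
In SI units: f = 111 MHz = 1.11e8 Hz.
Since E = hf for a photon, E = 7.355e-26 J.
Converting to meV: E = 4.591e-4 meV ≈ 4.59e-4 meV.

4.59e-4 meV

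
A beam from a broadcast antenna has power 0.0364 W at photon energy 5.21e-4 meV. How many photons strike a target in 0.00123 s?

Total energy: E_total = P·t = 0.0364 × 0.00123 = 4.477e-5 J.
Per-photon energy: E = 8.347e-26 J.
N = E_total / E_photon = 5.36e20.

5.36e20 photons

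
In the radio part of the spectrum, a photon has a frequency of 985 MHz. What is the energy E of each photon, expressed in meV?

In SI units: f = 985 MHz = 9.85 × 10^8 Hz.
Apply E = hf: E = 6.527 × 10^-25 J.
Converting to meV: E = 0.004074 meV ≈ 4.07 × 10^-3 meV.

4.07 × 10^-3 meV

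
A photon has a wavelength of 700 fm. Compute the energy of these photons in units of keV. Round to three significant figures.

1770 keV

Use h = 6.62607015 × 10^-34 J·s, c = 2.99792458 × 10^8 m/s, 1 eV = 1.602176634 × 10^-19 J.
Convert to SI: λ = 700 fm = 7.0 × 10^-13 m.
Since E = hc/λ for a photon, E = 2.838 × 10^-13 J.
Converting to keV: E = 1771 keV ≈ 1770 keV.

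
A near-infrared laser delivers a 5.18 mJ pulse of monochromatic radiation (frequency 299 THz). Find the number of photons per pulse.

Per-photon energy: E = 1.981 × 10^-19 J (from frequency = 299 THz).
N = E_total / E_photon = 0.00518 J / 1.981 × 10^-19 J = 2.61 × 10^16.

2.61 × 10^16 photons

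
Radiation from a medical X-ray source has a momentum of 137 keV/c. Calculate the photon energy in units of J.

In SI units: p = 137 keV/c = 7.3217e-23 kg·m/s.
Since E = pc for a photon, E = 2.195e-14 J.
So E ≈ 2.19e-14 J.

2.19e-14 J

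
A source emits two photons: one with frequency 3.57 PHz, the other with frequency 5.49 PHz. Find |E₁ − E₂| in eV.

7.94 eV

Using E = hf: E₁ = 2.366e-18 J, E₂ = 3.638e-18 J.
|ΔE| = |2.366e-18 − 3.638e-18| = 1.27e-18 J = 7.94 eV.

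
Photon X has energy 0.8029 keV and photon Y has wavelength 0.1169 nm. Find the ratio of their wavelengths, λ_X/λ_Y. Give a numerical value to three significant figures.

13.2

λ_X = 1.544 × 10^-9 m (from energy = 0.8029 keV, via λ = hc/E).
λ_Y = 1.169 × 10^-10 m (from wavelength = 0.1169 nm, via λ given directly).
Ratio = 1.544 × 10^-9 / 1.169 × 10^-10 = 13.2.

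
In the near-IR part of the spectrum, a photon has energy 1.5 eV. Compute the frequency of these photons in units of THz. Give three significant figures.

363 THz

(h = 6.62607015 × 10^-34 J·s, 1 eV = 1.602176634 × 10^-19 J.)
Convert to SI: E = 1.5 eV = 2.4033 × 10^-19 J.
For a photon f = E/h, so f = 3.627 × 10^14 Hz.
Converting to THz: f = 362.7 THz ≈ 363 THz.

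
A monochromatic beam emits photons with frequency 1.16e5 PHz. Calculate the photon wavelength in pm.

Take c = 2.99792458e8 m/s.
First convert: f = 1.16e5 PHz = 1.16e20 Hz.
Apply λ = c/f: λ = 2.584e-12 m.
Converting to pm: λ = 2.584 pm ≈ 2.58 pm.

2.58 pm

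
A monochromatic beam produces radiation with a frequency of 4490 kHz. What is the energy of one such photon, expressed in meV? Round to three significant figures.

Take h = 6.62607015e-34 J·s, 1 eV = 1.602176634e-19 J.
In SI units: f = 4490 kHz = 4.49e6 Hz.
Since E = hf for a photon, E = 2.975e-27 J.
Converting to meV: E = 1.857e-5 meV ≈ 1.86e-5 meV.

1.86e-5 meV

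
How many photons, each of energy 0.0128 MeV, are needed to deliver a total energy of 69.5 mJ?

3.39e13 photons

Per-photon energy: E = 2.051e-15 J (from energy = 0.0128 MeV).
N = E_total / E_photon = 0.0695 J / 2.051e-15 J = 3.39e13.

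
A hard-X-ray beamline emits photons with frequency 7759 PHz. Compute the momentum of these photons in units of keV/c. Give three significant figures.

First convert: f = 7759 PHz = 7.759e18 Hz.
For a photon p = hf/c, so p = 1.715e-23 kg·m/s.
Converting to keV/c: p = 32.09 keV/c ≈ 32.1 keV/c.

32.1 keV/c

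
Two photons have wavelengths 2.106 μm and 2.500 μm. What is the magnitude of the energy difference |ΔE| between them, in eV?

Using E = hc/λ: E₁ = 9.4323·10^-20 J, E₂ = 7.9458·10^-20 J.
|ΔE| = |9.4323·10^-20 − 7.9458·10^-20| = 1.49·10^-20 J = 0.0928 eV.

0.0928 eV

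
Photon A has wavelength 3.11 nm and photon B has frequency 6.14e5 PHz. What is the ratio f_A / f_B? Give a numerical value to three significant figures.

1.57e-4

f_A = 9.640e16 Hz (from wavelength = 3.11 nm, via f = c/λ).
f_B = 6.140e20 Hz (from frequency = 6.14e5 PHz, via f given directly).
Ratio = 9.640e16 / 6.140e20 = 1.57e-4.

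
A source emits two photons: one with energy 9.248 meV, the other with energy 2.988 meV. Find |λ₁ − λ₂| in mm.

Using λ = hc/E: λ₁ = 1.3407 × 10^-4 m, λ₂ = 4.1494 × 10^-4 m.
|Δλ| = |1.3407 × 10^-4 − 4.1494 × 10^-4| = 2.81 × 10^-4 m = 0.281 mm.

0.281 mm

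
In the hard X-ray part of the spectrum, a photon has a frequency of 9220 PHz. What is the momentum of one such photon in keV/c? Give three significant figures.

38.1 keV/c

Take h = 6.62607015 × 10^-34 J·s, c = 2.99792458 × 10^8 m/s, 1 eV = 1.602176634 × 10^-19 J.
Convert to SI: f = 9220 PHz = 9.22 × 10^18 Hz.
For a photon p = hf/c, so p = 2.038 × 10^-23 kg·m/s.
Converting to keV/c: p = 38.13 keV/c ≈ 38.1 keV/c.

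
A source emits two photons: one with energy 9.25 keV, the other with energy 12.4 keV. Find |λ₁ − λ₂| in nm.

0.0340 nm

Using λ = hc/E: λ₁ = 1.340 × 10^-10 m, λ₂ = 9.999 × 10^-11 m.
|Δλ| = |1.340 × 10^-10 − 9.999 × 10^-11| = 3.40 × 10^-11 m = 0.0340 nm.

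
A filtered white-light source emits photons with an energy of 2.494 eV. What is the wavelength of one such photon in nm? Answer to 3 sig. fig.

Take h = 6.62607015 × 10^-34 J·s, c = 2.99792458 × 10^8 m/s, 1 eV = 1.602176634 × 10^-19 J.
In SI units: E = 2.494 eV = 3.9958 × 10^-19 J.
Apply λ = hc/E: λ = 4.971 × 10^-7 m.
Converting to nm: λ = 497.1 nm ≈ 497 nm.

497 nm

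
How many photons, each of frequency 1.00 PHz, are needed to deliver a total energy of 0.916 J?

1.38·10^18 photons

Per-photon energy: E = 6.626·10^-19 J (from frequency = 1.00 PHz).
N = E_total / E_photon = 0.916 J / 6.626·10^-19 J = 1.38·10^18.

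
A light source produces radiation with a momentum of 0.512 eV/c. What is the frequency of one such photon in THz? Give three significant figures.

Take h = 6.62607015·10^-34 J·s, c = 2.99792458·10^8 m/s, 1 eV = 1.602176634·10^-19 J.
In SI units: p = 0.512 eV/c = 2.7363·10^-28 kg·m/s.
Since f = pc/h for a photon, f = 1.238·10^14 Hz.
Converting to THz: f = 123.8 THz ≈ 124 THz.

124 THz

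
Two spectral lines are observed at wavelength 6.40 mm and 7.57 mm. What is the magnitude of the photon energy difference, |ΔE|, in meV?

Using E = hc/λ: E₁ = 3.104e-23 J, E₂ = 2.624e-23 J.
|ΔE| = |3.104e-23 − 2.624e-23| = 4.80e-24 J = 0.0299 meV.

0.0299 meV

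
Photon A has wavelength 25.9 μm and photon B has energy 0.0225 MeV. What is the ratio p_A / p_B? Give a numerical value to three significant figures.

p_A = 2.558e-29 kg·m/s (from wavelength = 25.9 μm, via p = h/λ).
p_B = 1.202e-23 kg·m/s (from energy = 0.0225 MeV, via p = E/c).
Ratio = 2.558e-29 / 1.202e-23 = 2.13e-6.

2.13e-6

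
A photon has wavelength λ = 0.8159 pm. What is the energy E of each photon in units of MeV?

1.52 MeV

Take h = 6.62607015e-34 J·s, c = 2.99792458e8 m/s, 1 eV = 1.602176634e-19 J.
Convert to SI: λ = 0.8159 pm = 8.159e-13 m.
For a photon E = hc/λ, so E = 2.435e-13 J.
Converting to MeV: E = 1.520 MeV ≈ 1.52 MeV.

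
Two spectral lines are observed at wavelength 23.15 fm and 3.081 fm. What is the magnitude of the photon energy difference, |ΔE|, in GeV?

0.349 GeV

Using E = hc/λ: E₁ = 8.5808e-12 J, E₂ = 6.4474e-11 J.
|ΔE| = |8.5808e-12 − 6.4474e-11| = 5.59e-11 J = 0.349 GeV.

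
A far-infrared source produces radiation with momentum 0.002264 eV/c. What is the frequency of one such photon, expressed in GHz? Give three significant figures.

547 GHz

Take h = 6.62607015e-34 J·s, c = 2.99792458e8 m/s, 1 eV = 1.602176634e-19 J.
In SI units: p = 0.002264 eV/c = 1.2099e-30 kg·m/s.
For a photon f = pc/h, so f = 5.474e11 Hz.
Converting to GHz: f = 547.4 GHz ≈ 547 GHz.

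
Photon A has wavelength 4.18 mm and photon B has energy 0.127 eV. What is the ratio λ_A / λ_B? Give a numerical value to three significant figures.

428

λ_A = 0.004180 m (from wavelength = 4.18 mm, via λ given directly).
λ_B = 9.763 × 10^-6 m (from energy = 0.127 eV, via λ = hc/E).
Ratio = 0.004180 / 9.763 × 10^-6 = 428.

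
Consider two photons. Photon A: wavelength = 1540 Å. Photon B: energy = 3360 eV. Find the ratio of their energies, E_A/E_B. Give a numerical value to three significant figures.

2.40e-3

E_A = 1.290e-18 J (from wavelength = 1540 Å, via E = hc/λ).
E_B = 5.383e-16 J (from energy = 3360 eV, via E given directly).
Ratio = 1.290e-18 / 5.383e-16 = 2.40e-3.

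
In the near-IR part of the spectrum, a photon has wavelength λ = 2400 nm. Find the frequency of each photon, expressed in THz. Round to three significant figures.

125 THz

Take c = 2.99792458e8 m/s.
In SI units: λ = 2400 nm = 2.4e-6 m.
Apply f = c/λ: f = 1.249e14 Hz.
Converting to THz: f = 124.9 THz ≈ 125 THz.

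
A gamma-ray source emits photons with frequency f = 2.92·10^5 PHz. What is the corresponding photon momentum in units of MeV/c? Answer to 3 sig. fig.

1.21 MeV/c

Convert to SI: f = 2.92·10^5 PHz = 2.92·10^20 Hz.
The photon relation is p = hf/c, giving p = 6.454·10^-22 kg·m/s.
Converting to MeV/c: p = 1.208 MeV/c ≈ 1.21 MeV/c.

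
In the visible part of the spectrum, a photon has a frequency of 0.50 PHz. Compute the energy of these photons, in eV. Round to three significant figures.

(h = 6.62607015e-34 J·s, 1 eV = 1.602176634e-19 J.)
Convert to SI: f = 0.50 PHz = 5.0e14 Hz.
For a photon E = hf, so E = 3.313e-19 J.
Converting to eV: E = 2.068 eV ≈ 2.07 eV.

2.07 eV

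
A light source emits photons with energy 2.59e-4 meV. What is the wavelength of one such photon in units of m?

4.79 m

Take h = 6.62607015e-34 J·s, c = 2.99792458e8 m/s, 1 eV = 1.602176634e-19 J.
In SI units: E = 2.59e-4 meV = 4.1496e-26 J.
Apply λ = hc/E: λ = 4.787 m.
So λ ≈ 4.79 m.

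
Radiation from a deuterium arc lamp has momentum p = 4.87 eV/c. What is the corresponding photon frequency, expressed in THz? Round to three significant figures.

1180 THz

Convert to SI: p = 4.87 eV/c = 2.6027e-27 kg·m/s.
Apply f = pc/h: f = 1.178e15 Hz.
Converting to THz: f = 1178 THz ≈ 1180 THz.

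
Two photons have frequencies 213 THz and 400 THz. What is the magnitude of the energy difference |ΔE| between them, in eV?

0.773 eV

Using E = hf: E₁ = 1.411e-19 J, E₂ = 2.650e-19 J.
|ΔE| = |1.411e-19 − 2.650e-19| = 1.24e-19 J = 0.773 eV.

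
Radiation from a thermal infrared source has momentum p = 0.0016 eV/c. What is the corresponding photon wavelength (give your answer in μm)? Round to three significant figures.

775 μm

Convert to SI: p = 0.0016 eV/c = 8.5509e-31 kg·m/s.
The photon relation is λ = h/p, giving λ = 7.749e-4 m.
Converting to μm: λ = 774.9 μm ≈ 775 μm.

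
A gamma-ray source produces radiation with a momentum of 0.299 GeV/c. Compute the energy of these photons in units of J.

4.79·10^-11 J

Take c = 2.99792458·10^8 m/s, 1 eV = 1.602176634·10^-19 J.
In SI units: p = 0.299 GeV/c = 1.5979·10^-19 kg·m/s.
For a photon E = pc, so E = 4.791·10^-11 J.
So E ≈ 4.79·10^-11 J.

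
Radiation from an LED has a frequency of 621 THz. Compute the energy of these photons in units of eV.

2.57 eV

Convert to SI: f = 621 THz = 6.21e14 Hz.
For a photon E = hf, so E = 4.115e-19 J.
Converting to eV: E = 2.568 eV ≈ 2.57 eV.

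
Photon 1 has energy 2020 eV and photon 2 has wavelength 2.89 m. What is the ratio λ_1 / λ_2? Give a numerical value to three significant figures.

λ_1 = 6.138e-10 m (from energy = 2020 eV, via λ = hc/E).
λ_2 = 2.890 m (from wavelength = 2.89 m, via λ given directly).
Ratio = 6.138e-10 / 2.890 = 2.12e-10.

2.12e-10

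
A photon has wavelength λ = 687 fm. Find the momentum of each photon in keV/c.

(h = 6.62607015·10^-34 J·s, c = 2.99792458·10^8 m/s, 1 eV = 1.602176634·10^-19 J.)
Convert to SI: λ = 687 fm = 6.87·10^-13 m.
Since p = h/λ for a photon, p = 9.645·10^-22 kg·m/s.
Converting to keV/c: p = 1805 keV/c ≈ 1800 keV/c.

1800 keV/c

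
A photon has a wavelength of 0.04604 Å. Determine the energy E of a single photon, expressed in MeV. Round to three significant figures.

0.269 MeV

(h = 6.62607015·10^-34 J·s, c = 2.99792458·10^8 m/s, 1 eV = 1.602176634·10^-19 J.)
In SI units: λ = 0.04604 Å = 4.604·10^-12 m.
For a photon E = hc/λ, so E = 4.315·10^-14 J.
Converting to MeV: E = 0.2693 MeV ≈ 0.269 MeV.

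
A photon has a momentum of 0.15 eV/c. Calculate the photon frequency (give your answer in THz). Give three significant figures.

36.3 THz

(h = 6.62607015 × 10^-34 J·s, c = 2.99792458 × 10^8 m/s, 1 eV = 1.602176634 × 10^-19 J.)
In SI units: p = 0.15 eV/c = 8.0164 × 10^-29 kg·m/s.
Apply f = pc/h: f = 3.627 × 10^13 Hz.
Converting to THz: f = 36.27 THz ≈ 36.3 THz.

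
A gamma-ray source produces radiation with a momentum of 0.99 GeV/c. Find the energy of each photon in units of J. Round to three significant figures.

In SI units: p = 0.99 GeV/c = 5.2908 × 10^-19 kg·m/s.
For a photon E = pc, so E = 1.586 × 10^-10 J.
So E ≈ 1.59 × 10^-10 J.

1.59 × 10^-10 J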